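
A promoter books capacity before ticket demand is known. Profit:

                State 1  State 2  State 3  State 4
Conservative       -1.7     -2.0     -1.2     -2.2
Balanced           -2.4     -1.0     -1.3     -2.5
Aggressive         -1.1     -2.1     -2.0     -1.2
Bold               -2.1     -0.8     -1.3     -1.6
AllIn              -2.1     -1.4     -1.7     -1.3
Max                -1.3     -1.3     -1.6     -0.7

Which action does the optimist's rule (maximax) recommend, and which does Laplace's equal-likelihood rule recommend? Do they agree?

maximax → Max; laplace → Max (agree)

Row maxima: Conservative=-1.2, Balanced=-1.0, Aggressive=-1.1, Bold=-0.8, AllIn=-1.3, Max=-0.7
Best best-case = -0.7 → Max.
Row averages: Conservative=-1.775, Balanced=-1.8, Aggressive=-1.6, Bold=-1.45, AllIn=-1.625, Max=-1.225
Highest average = -1.225 → Max.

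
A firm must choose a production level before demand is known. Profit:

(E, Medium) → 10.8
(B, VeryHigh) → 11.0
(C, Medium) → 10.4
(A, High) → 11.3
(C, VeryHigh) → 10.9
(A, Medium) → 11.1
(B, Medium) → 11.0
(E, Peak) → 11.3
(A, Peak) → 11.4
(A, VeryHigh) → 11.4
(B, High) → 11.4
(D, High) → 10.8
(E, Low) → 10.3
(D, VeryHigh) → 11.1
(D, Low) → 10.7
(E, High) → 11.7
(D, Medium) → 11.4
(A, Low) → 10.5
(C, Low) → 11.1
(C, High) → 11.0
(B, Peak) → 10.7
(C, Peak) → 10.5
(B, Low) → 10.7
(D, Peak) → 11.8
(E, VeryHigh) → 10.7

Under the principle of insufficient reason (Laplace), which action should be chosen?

D

Row averages: A=11.14, B=10.96, C=10.78, D=11.16, E=10.96
Highest average = 11.16 → D.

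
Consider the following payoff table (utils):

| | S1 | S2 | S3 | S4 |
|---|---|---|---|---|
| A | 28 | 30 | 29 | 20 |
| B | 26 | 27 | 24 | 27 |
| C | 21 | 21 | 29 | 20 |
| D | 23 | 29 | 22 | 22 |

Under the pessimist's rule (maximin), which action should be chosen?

Row minima: A=20, B=24, C=20, D=22
Best worst-case = 24 → B.

B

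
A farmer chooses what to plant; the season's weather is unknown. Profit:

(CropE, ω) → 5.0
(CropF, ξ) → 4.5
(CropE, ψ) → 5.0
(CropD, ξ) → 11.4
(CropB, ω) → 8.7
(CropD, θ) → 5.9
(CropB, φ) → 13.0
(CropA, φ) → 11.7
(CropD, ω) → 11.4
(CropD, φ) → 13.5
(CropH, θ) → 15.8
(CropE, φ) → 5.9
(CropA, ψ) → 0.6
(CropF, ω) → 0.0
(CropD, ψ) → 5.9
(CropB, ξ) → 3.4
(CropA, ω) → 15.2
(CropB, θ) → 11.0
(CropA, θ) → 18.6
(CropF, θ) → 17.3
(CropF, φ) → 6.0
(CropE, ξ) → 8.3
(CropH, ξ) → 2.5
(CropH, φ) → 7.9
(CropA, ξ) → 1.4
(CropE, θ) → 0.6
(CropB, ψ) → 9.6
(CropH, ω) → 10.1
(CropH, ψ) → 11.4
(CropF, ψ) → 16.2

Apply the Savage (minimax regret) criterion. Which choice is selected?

Column bests: θ=18.6, φ=13.5, ψ=16.2, ω=15.2, ξ=11.4.
CropE regrets: 18.0, 7.6, 11.2, 10.2, 3.1 → max 18.0
CropD regrets: 12.7, 0.0, 10.3, 3.8, 0.0 → max 12.7
CropB regrets: 7.6, 0.5, 6.6, 6.5, 8.0 → max 8.0
CropF regrets: 1.3, 7.5, 0.0, 15.2, 6.9 → max 15.2
CropH regrets: 2.8, 5.6, 4.8, 5.1, 8.9 → max 8.9
CropA regrets: 0.0, 1.8, 15.6, 0.0, 10.0 → max 15.6
Smallest max regret = 8.0 → CropB.

CropB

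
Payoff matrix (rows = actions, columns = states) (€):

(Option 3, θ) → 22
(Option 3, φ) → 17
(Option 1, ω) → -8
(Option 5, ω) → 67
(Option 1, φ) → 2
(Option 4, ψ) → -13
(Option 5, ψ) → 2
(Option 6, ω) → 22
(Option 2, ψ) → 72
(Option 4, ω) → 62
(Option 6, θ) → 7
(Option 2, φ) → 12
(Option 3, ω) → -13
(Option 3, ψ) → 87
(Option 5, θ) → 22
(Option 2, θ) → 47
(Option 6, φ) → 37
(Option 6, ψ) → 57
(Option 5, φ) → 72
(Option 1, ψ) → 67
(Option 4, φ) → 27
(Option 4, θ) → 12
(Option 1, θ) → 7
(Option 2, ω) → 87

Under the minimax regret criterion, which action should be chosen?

Option 2

Column bests: θ=47, φ=72, ψ=87, ω=87.
Option 1 regrets: 40, 70, 20, 95 → max 95
Option 2 regrets: 0, 60, 15, 0 → max 60
Option 3 regrets: 25, 55, 0, 100 → max 100
Option 4 regrets: 35, 45, 100, 25 → max 100
Option 5 regrets: 25, 0, 85, 20 → max 85
Option 6 regrets: 40, 35, 30, 65 → max 65
Smallest max regret = 60 → Option 2.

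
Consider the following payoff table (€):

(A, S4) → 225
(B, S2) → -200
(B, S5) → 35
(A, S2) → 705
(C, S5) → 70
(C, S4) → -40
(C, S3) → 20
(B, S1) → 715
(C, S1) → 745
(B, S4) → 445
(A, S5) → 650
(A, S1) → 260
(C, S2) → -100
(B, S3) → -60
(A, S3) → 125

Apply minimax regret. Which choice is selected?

A

Column bests: S1=745, S2=705, S3=125, S4=445, S5=650.
A regrets: 485, 0, 0, 220, 0 → max 485
B regrets: 30, 905, 185, 0, 615 → max 905
C regrets: 0, 805, 105, 485, 580 → max 805
Smallest max regret = 485 → A.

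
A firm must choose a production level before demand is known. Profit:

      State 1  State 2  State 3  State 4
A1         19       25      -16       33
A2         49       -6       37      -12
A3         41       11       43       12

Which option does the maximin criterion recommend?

Row minima: A1=-16, A2=-12, A3=11
Best worst-case = 11 → A3.

A3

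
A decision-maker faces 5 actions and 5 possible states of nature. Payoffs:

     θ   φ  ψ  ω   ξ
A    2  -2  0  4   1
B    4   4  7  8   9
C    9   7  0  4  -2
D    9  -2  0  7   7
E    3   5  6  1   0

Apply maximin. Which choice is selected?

B

Row minima: A=-2, B=4, C=-2, D=-2, E=0
Best worst-case = 4 → B.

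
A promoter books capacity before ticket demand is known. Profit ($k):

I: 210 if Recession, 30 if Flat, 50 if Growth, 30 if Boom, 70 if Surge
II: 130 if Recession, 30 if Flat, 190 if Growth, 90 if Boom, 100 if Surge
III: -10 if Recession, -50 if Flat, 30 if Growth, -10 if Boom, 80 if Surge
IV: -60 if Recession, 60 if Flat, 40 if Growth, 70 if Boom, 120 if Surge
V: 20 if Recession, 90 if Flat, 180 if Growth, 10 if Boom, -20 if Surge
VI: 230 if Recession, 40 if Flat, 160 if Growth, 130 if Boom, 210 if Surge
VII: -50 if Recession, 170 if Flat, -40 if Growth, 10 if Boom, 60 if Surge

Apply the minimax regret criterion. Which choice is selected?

VI

Column bests: Recession=230, Flat=170, Growth=190, Boom=130, Surge=210.
I regrets: 20, 140, 140, 100, 140 → max 140
II regrets: 100, 140, 0, 40, 110 → max 140
III regrets: 240, 220, 160, 140, 130 → max 240
IV regrets: 290, 110, 150, 60, 90 → max 290
V regrets: 210, 80, 10, 120, 230 → max 230
VI regrets: 0, 130, 30, 0, 0 → max 130
VII regrets: 280, 0, 230, 120, 150 → max 280
Smallest max regret = 130 → VI.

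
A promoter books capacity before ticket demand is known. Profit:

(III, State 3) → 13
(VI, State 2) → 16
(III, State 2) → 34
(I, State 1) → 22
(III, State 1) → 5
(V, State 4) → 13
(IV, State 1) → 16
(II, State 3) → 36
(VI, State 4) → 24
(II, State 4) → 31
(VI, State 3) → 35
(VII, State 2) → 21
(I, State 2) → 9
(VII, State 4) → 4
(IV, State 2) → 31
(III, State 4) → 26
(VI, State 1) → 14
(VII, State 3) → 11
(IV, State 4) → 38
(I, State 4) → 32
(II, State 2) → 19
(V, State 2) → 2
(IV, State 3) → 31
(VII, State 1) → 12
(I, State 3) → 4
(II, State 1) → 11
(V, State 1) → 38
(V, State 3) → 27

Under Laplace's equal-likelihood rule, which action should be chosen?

IV

Row averages: I=16.75, II=24.25, III=19.5, IV=29, V=20, VI=22.25, VII=12
Highest average = 29 → IV.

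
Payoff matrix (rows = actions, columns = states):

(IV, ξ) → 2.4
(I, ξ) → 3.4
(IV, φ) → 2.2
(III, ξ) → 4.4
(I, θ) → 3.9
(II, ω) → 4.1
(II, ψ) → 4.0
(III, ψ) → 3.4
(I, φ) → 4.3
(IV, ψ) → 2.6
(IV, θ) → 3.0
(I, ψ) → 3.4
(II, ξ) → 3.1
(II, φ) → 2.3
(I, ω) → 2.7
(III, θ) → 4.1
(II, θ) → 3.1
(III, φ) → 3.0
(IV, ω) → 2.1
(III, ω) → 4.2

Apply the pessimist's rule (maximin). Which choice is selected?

III

Row minima: I=2.7, II=2.3, III=3.0, IV=2.1
Best worst-case = 3.0 → III.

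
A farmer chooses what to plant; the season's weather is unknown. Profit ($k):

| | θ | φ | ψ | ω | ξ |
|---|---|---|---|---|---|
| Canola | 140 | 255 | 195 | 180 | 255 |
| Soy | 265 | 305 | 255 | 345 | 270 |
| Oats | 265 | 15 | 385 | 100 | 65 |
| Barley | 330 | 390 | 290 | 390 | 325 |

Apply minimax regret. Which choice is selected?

Barley

Column bests: θ=330, φ=390, ψ=385, ω=390, ξ=325.
Canola regrets: 190, 135, 190, 210, 70 → max 210
Soy regrets: 65, 85, 130, 45, 55 → max 130
Oats regrets: 65, 375, 0, 290, 260 → max 375
Barley regrets: 0, 0, 95, 0, 0 → max 95
Smallest max regret = 95 → Barley.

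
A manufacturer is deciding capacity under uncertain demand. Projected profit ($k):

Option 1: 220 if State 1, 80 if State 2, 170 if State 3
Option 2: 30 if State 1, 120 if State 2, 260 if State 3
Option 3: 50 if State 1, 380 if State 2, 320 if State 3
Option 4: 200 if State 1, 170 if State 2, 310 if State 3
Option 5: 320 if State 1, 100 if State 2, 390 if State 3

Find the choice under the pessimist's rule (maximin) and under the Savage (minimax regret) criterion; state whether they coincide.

maximin → Option 4; minimax regret → Option 4 (agree)

Row minima: Option 1=80, Option 2=30, Option 3=50, Option 4=170, Option 5=100
Best worst-case = 170 → Option 4.
Column bests: State 1=320, State 2=380, State 3=390.
Option 1 regrets: 100, 300, 220 → max 300
Option 2 regrets: 290, 260, 130 → max 290
Option 3 regrets: 270, 0, 70 → max 270
Option 4 regrets: 120, 210, 80 → max 210
Option 5 regrets: 0, 280, 0 → max 280
Smallest max regret = 210 → Option 4.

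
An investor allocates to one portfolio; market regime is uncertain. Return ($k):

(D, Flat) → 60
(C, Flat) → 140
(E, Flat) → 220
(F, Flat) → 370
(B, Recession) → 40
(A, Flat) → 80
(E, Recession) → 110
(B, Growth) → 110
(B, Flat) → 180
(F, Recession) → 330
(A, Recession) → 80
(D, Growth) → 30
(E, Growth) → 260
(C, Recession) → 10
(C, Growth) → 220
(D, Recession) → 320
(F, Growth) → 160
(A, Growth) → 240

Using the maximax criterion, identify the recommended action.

Row maxima: A=240, B=180, C=220, D=320, E=260, F=370
Best best-case = 370 → F.

F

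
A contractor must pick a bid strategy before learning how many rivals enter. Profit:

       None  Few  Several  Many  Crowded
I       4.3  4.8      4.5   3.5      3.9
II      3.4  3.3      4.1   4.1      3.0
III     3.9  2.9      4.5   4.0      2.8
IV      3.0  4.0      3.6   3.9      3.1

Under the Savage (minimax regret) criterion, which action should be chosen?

I

Column bests: None=4.3, Few=4.8, Several=4.5, Many=4.1, Crowded=3.9.
I regrets: 0.0, 0.0, 0.0, 0.6, 0.0 → max 0.6
II regrets: 0.9, 1.5, 0.4, 0.0, 0.9 → max 1.5
III regrets: 0.4, 1.9, 0.0, 0.1, 1.1 → max 1.9
IV regrets: 1.3, 0.8, 0.9, 0.2, 0.8 → max 1.3
Smallest max regret = 0.6 → I.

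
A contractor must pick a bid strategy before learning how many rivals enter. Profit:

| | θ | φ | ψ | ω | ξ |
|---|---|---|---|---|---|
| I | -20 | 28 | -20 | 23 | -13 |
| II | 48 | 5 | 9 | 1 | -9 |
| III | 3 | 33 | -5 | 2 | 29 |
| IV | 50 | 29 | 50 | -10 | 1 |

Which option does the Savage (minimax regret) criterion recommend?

IV

Column bests: θ=50, φ=33, ψ=50, ω=23, ξ=29.
I regrets: 70, 5, 70, 0, 42 → max 70
II regrets: 2, 28, 41, 22, 38 → max 41
III regrets: 47, 0, 55, 21, 0 → max 55
IV regrets: 0, 4, 0, 33, 28 → max 33
Smallest max regret = 33 → IV.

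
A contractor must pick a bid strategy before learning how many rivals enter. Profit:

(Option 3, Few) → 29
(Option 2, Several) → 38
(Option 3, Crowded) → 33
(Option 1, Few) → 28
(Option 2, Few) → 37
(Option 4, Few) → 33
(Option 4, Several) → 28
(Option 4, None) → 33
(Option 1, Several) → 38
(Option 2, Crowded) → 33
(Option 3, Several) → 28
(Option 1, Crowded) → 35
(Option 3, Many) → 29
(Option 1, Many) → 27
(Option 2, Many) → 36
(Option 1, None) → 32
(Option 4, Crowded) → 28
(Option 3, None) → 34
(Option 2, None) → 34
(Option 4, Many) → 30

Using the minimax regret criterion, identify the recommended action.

Option 2

Column bests: None=34, Few=37, Several=38, Many=36, Crowded=35.
Option 1 regrets: 2, 9, 0, 9, 0 → max 9
Option 2 regrets: 0, 0, 0, 0, 2 → max 2
Option 3 regrets: 0, 8, 10, 7, 2 → max 10
Option 4 regrets: 1, 4, 10, 6, 7 → max 10
Smallest max regret = 2 → Option 2.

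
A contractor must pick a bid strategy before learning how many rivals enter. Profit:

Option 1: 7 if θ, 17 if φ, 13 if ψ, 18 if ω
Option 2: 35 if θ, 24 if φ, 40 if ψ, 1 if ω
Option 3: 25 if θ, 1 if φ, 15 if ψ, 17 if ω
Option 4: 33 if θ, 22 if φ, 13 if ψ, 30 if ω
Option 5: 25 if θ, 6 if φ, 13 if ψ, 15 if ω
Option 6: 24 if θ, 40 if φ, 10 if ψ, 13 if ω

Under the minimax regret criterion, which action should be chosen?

Option 4

Column bests: θ=35, φ=40, ψ=40, ω=30.
Option 1 regrets: 28, 23, 27, 12 → max 28
Option 2 regrets: 0, 16, 0, 29 → max 29
Option 3 regrets: 10, 39, 25, 13 → max 39
Option 4 regrets: 2, 18, 27, 0 → max 27
Option 5 regrets: 10, 34, 27, 15 → max 34
Option 6 regrets: 11, 0, 30, 17 → max 30
Smallest max regret = 27 → Option 4.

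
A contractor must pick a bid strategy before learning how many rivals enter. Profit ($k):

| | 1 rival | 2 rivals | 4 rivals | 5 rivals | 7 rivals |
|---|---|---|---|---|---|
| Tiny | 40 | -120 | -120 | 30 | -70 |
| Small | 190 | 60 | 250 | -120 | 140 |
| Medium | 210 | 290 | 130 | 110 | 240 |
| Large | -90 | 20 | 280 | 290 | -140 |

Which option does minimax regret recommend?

Medium

Column bests: 1 rival=210, 2 rivals=290, 4 rivals=280, 5 rivals=290, 7 rivals=240.
Tiny regrets: 170, 410, 400, 260, 310 → max 410
Small regrets: 20, 230, 30, 410, 100 → max 410
Medium regrets: 0, 0, 150, 180, 0 → max 180
Large regrets: 300, 270, 0, 0, 380 → max 380
Smallest max regret = 180 → Medium.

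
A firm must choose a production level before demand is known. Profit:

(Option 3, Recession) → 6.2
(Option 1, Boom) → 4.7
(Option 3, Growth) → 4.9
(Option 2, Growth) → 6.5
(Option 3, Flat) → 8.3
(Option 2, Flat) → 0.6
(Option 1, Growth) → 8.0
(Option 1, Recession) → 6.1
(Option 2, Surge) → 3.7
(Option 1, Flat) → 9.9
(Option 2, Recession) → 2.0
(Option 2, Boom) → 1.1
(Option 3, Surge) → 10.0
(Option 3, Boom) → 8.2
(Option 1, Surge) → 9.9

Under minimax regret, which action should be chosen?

Column bests: Recession=6.2, Flat=9.9, Growth=8.0, Boom=8.2, Surge=10.0.
Option 1 regrets: 0.1, 0.0, 0.0, 3.5, 0.1 → max 3.5
Option 2 regrets: 4.2, 9.3, 1.5, 7.1, 6.3 → max 9.3
Option 3 regrets: 0.0, 1.6, 3.1, 0.0, 0.0 → max 3.1
Smallest max regret = 3.1 → Option 3.

Option 3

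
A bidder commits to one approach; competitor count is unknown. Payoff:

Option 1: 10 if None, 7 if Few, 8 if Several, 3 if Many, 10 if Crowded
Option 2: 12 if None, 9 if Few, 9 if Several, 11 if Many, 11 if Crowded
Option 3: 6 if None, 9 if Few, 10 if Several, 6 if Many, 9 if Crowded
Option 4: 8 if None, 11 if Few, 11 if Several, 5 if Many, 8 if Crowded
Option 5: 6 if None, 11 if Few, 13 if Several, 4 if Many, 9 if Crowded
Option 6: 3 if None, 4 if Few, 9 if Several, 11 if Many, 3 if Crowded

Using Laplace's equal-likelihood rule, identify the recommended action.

Row averages: Option 1=7.6, Option 2=10.4, Option 3=8, Option 4=8.6, Option 5=8.6, Option 6=6
Highest average = 10.4 → Option 2.

Option 2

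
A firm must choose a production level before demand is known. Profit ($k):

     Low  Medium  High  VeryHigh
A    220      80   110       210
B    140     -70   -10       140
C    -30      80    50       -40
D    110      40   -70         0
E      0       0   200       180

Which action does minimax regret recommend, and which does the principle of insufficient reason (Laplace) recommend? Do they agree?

Column bests: Low=220, Medium=80, High=200, VeryHigh=210.
A regrets: 0, 0, 90, 0 → max 90
B regrets: 80, 150, 210, 70 → max 210
C regrets: 250, 0, 150, 250 → max 250
D regrets: 110, 40, 270, 210 → max 270
E regrets: 220, 80, 0, 30 → max 220
Smallest max regret = 90 → A.
Row averages: A=155, B=50, C=15, D=20, E=95
Highest average = 155 → A.

minimax regret → A; laplace → A (agree)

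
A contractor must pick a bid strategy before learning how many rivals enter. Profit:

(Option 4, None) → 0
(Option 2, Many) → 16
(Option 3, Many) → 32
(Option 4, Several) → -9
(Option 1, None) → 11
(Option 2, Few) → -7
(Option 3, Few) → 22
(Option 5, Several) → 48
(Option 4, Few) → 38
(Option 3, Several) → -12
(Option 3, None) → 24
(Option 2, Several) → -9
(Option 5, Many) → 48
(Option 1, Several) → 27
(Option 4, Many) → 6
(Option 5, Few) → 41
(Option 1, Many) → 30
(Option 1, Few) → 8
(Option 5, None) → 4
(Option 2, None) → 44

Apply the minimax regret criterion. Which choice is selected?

Column bests: None=44, Few=41, Several=48, Many=48.
Option 1 regrets: 33, 33, 21, 18 → max 33
Option 2 regrets: 0, 48, 57, 32 → max 57
Option 3 regrets: 20, 19, 60, 16 → max 60
Option 4 regrets: 44, 3, 57, 42 → max 57
Option 5 regrets: 40, 0, 0, 0 → max 40
Smallest max regret = 33 → Option 1.

Option 1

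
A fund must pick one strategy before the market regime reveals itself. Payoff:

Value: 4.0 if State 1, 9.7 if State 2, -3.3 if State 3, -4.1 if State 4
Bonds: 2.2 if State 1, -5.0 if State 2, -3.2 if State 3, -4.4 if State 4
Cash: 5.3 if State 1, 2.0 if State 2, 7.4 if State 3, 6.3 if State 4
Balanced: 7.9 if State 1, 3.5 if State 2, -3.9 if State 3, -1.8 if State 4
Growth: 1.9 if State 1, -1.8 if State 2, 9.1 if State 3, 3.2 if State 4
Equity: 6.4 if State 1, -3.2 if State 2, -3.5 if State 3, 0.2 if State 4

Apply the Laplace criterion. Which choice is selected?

Row averages: Value=1.575, Bonds=-2.6, Cash=5.25, Balanced=1.425, Growth=3.1, Equity=-0.025
Highest average = 5.25 → Cash.

Cash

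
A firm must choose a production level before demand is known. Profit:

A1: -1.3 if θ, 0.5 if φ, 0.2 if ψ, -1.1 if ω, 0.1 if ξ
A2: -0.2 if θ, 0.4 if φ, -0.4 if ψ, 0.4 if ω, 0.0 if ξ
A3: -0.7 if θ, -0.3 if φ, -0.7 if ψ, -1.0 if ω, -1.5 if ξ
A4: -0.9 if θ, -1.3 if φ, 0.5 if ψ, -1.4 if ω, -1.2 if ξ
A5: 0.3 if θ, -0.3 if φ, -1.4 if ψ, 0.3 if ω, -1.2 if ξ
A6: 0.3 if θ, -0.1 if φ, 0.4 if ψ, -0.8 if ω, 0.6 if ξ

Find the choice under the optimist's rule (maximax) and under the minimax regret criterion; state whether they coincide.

Row maxima: A1=0.5, A2=0.4, A3=-0.3, A4=0.5, A5=0.3, A6=0.6
Best best-case = 0.6 → A6.
Column bests: θ=0.3, φ=0.5, ψ=0.5, ω=0.4, ξ=0.6.
A1 regrets: 1.6, 0.0, 0.3, 1.5, 0.5 → max 1.6
A2 regrets: 0.5, 0.1, 0.9, 0.0, 0.6 → max 0.9
A3 regrets: 1.0, 0.8, 1.2, 1.4, 2.1 → max 2.1
A4 regrets: 1.2, 1.8, 0.0, 1.8, 1.8 → max 1.8
A5 regrets: 0.0, 0.8, 1.9, 0.1, 1.8 → max 1.9
A6 regrets: 0.0, 0.6, 0.1, 1.2, 0.0 → max 1.2
Smallest max regret = 0.9 → A2.

maximax → A6; minimax regret → A2 (disagree)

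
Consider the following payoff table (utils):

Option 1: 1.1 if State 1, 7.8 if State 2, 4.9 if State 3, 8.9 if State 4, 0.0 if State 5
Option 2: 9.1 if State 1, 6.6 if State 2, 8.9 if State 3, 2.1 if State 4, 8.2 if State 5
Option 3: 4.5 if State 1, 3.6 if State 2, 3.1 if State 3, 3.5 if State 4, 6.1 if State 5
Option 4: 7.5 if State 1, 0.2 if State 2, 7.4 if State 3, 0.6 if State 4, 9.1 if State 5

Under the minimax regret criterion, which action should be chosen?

Column bests: State 1=9.1, State 2=7.8, State 3=8.9, State 4=8.9, State 5=9.1.
Option 1 regrets: 8.0, 0.0, 4.0, 0.0, 9.1 → max 9.1
Option 2 regrets: 0.0, 1.2, 0.0, 6.8, 0.9 → max 6.8
Option 3 regrets: 4.6, 4.2, 5.8, 5.4, 3.0 → max 5.8
Option 4 regrets: 1.6, 7.6, 1.5, 8.3, 0.0 → max 8.3
Smallest max regret = 5.8 → Option 3.

Option 3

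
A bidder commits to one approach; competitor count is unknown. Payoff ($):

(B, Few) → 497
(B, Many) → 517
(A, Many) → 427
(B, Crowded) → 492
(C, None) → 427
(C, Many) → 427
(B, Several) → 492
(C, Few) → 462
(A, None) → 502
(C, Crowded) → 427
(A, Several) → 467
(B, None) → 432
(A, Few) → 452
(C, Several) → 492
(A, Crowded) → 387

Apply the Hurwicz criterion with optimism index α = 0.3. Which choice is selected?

B

A: 0.3·502 + 0.7·387 = 421.5
B: 0.3·517 + 0.7·432 = 457.5
C: 0.3·492 + 0.7·427 = 446.5
Highest Hurwicz score = 457.5 → B.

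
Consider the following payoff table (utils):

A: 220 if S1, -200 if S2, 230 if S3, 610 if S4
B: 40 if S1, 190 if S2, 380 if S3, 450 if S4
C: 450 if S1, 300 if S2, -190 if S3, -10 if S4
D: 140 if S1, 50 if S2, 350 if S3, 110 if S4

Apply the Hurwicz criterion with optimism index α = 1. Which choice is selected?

A

A: 1·610 + 0·(-200) = 610
B: 1·450 + 0·40 = 450
C: 1·450 + 0·(-190) = 450
D: 1·350 + 0·50 = 350
Highest Hurwicz score = 610 → A.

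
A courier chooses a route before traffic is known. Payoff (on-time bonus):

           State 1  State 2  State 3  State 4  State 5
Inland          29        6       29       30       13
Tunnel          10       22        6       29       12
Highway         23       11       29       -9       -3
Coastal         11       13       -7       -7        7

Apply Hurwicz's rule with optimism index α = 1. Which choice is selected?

Inland

Inland: 1·30 + 0·6 = 30
Tunnel: 1·29 + 0·6 = 29
Highway: 1·29 + 0·(-9) = 29
Coastal: 1·13 + 0·(-7) = 13
Highest Hurwicz score = 30 → Inland.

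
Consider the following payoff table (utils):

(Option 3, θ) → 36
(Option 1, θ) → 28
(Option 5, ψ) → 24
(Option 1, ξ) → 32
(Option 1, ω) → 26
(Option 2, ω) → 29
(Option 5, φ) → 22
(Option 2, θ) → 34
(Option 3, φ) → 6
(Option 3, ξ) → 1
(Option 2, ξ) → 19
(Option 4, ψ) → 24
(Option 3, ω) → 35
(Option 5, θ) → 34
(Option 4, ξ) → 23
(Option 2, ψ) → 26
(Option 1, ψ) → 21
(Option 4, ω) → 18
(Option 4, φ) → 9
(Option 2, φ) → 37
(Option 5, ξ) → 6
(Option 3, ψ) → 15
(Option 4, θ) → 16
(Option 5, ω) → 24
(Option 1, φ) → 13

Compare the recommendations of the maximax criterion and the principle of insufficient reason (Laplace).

Row maxima: Option 1=32, Option 2=37, Option 3=36, Option 4=24, Option 5=34
Best best-case = 37 → Option 2.
Row averages: Option 1=24, Option 2=29, Option 3=18.6, Option 4=18, Option 5=22
Highest average = 29 → Option 2.

maximax → Option 2; laplace → Option 2 (agree)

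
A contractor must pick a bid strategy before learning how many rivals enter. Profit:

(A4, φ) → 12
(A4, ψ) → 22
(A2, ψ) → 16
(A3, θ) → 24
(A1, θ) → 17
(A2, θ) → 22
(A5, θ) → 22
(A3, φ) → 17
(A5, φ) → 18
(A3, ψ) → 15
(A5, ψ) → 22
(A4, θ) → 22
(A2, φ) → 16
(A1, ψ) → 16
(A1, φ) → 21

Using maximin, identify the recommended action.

Row minima: A1=16, A2=16, A3=15, A4=12, A5=18
Best worst-case = 18 → A5.

A5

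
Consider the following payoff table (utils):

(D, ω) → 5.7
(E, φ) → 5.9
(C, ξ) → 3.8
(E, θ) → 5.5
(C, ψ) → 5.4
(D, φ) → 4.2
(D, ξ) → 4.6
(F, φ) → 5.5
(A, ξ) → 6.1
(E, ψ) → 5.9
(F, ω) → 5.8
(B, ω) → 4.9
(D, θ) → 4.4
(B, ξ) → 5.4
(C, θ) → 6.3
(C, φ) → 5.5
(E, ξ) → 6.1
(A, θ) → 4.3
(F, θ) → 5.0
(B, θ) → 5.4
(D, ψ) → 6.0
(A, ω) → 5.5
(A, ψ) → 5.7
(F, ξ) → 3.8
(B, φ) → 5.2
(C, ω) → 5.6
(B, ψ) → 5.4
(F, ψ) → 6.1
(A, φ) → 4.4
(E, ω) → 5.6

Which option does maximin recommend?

E

Row minima: A=4.3, B=4.9, C=3.8, D=4.2, E=5.5, F=3.8
Best worst-case = 5.5 → E.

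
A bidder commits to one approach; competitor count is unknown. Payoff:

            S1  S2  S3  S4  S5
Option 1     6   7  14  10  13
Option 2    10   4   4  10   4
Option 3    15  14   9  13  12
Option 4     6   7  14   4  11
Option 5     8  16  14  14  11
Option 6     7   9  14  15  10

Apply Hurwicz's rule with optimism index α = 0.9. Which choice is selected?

Option 5

Option 1: 0.9·14 + 0.1·6 = 13.2
Option 2: 0.9·10 + 0.1·4 = 9.4
Option 3: 0.9·15 + 0.1·9 = 14.4
Option 4: 0.9·14 + 0.1·4 = 13
Option 5: 0.9·16 + 0.1·8 = 15.2
Option 6: 0.9·15 + 0.1·7 = 14.2
Highest Hurwicz score = 15.2 → Option 5.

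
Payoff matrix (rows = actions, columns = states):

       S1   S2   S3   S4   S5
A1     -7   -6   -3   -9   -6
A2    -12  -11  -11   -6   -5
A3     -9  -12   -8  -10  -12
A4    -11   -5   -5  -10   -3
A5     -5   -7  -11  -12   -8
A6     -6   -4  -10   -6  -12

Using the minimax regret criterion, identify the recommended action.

A1

Column bests: S1=-5, S2=-4, S3=-3, S4=-6, S5=-3.
A1 regrets: 2, 2, 0, 3, 3 → max 3
A2 regrets: 7, 7, 8, 0, 2 → max 8
A3 regrets: 4, 8, 5, 4, 9 → max 9
A4 regrets: 6, 1, 2, 4, 0 → max 6
A5 regrets: 0, 3, 8, 6, 5 → max 8
A6 regrets: 1, 0, 7, 0, 9 → max 9
Smallest max regret = 3 → A1.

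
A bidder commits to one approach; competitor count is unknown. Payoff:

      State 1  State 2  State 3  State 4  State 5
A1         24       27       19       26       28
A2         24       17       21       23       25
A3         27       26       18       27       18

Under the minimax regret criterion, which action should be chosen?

A1

Column bests: State 1=27, State 2=27, State 3=21, State 4=27, State 5=28.
A1 regrets: 3, 0, 2, 1, 0 → max 3
A2 regrets: 3, 10, 0, 4, 3 → max 10
A3 regrets: 0, 1, 3, 0, 10 → max 10
Smallest max regret = 3 → A1.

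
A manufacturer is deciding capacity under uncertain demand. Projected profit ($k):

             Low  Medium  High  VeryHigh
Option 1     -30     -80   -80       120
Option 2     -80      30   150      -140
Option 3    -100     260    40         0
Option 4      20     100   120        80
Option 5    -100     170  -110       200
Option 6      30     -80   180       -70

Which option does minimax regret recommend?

Option 4

Column bests: Low=30, Medium=260, High=180, VeryHigh=200.
Option 1 regrets: 60, 340, 260, 80 → max 340
Option 2 regrets: 110, 230, 30, 340 → max 340
Option 3 regrets: 130, 0, 140, 200 → max 200
Option 4 regrets: 10, 160, 60, 120 → max 160
Option 5 regrets: 130, 90, 290, 0 → max 290
Option 6 regrets: 0, 340, 0, 270 → max 340
Smallest max regret = 160 → Option 4.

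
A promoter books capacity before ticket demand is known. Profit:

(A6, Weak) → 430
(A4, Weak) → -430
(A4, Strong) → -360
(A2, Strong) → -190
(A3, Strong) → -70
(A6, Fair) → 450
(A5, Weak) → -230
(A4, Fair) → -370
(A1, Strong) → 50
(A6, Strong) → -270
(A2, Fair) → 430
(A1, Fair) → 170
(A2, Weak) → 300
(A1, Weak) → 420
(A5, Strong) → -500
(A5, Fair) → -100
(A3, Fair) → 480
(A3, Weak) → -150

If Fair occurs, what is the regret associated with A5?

Best payoff under Fair is 480.
Regret = 480 − (-100) = 580.

580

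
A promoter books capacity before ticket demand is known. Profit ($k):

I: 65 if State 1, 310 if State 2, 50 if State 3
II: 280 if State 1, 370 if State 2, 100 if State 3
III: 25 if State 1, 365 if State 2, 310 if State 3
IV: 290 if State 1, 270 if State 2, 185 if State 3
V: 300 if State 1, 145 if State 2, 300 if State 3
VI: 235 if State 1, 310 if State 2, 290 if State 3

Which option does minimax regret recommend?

VI

Column bests: State 1=300, State 2=370, State 3=310.
I regrets: 235, 60, 260 → max 260
II regrets: 20, 0, 210 → max 210
III regrets: 275, 5, 0 → max 275
IV regrets: 10, 100, 125 → max 125
V regrets: 0, 225, 10 → max 225
VI regrets: 65, 60, 20 → max 65
Smallest max regret = 65 → VI.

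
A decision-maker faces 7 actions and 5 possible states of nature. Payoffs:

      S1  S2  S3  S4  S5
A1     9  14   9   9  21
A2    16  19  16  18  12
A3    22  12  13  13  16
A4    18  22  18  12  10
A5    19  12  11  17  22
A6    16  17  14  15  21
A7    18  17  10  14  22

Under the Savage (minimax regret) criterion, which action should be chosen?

A6

Column bests: S1=22, S2=22, S3=18, S4=18, S5=22.
A1 regrets: 13, 8, 9, 9, 1 → max 13
A2 regrets: 6, 3, 2, 0, 10 → max 10
A3 regrets: 0, 10, 5, 5, 6 → max 10
A4 regrets: 4, 0, 0, 6, 12 → max 12
A5 regrets: 3, 10, 7, 1, 0 → max 10
A6 regrets: 6, 5, 4, 3, 1 → max 6
A7 regrets: 4, 5, 8, 4, 0 → max 8
Smallest max regret = 6 → A6.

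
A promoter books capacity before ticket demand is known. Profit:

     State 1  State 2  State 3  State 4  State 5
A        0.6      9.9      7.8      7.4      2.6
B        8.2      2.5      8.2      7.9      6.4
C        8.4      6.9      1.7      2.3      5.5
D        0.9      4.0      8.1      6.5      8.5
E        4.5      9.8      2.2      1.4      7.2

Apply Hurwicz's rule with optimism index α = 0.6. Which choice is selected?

A: 0.6·9.9 + 0.4·0.6 = 6.18
B: 0.6·8.2 + 0.4·2.5 = 5.92
C: 0.6·8.4 + 0.4·1.7 = 5.72
D: 0.6·8.5 + 0.4·0.9 = 5.46
E: 0.6·9.8 + 0.4·1.4 = 6.44
Highest Hurwicz score = 6.44 → E.

E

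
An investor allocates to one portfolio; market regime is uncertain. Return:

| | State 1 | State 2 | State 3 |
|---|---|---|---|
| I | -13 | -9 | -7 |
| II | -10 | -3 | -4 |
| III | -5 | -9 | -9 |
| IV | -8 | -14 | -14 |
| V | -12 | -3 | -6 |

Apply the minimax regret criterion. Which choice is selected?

II

Column bests: State 1=-5, State 2=-3, State 3=-4.
I regrets: 8, 6, 3 → max 8
II regrets: 5, 0, 0 → max 5
III regrets: 0, 6, 5 → max 6
IV regrets: 3, 11, 10 → max 11
V regrets: 7, 0, 2 → max 7
Smallest max regret = 5 → II.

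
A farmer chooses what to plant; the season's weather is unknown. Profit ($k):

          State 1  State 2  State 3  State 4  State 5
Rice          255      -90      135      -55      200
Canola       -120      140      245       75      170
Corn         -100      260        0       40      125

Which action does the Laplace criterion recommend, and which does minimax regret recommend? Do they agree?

laplace → Canola; minimax regret → Rice (disagree)

Row averages: Rice=89, Canola=102, Corn=65
Highest average = 102 → Canola.
Column bests: State 1=255, State 2=260, State 3=245, State 4=75, State 5=200.
Rice regrets: 0, 350, 110, 130, 0 → max 350
Canola regrets: 375, 120, 0, 0, 30 → max 375
Corn regrets: 355, 0, 245, 35, 75 → max 355
Smallest max regret = 350 → Rice.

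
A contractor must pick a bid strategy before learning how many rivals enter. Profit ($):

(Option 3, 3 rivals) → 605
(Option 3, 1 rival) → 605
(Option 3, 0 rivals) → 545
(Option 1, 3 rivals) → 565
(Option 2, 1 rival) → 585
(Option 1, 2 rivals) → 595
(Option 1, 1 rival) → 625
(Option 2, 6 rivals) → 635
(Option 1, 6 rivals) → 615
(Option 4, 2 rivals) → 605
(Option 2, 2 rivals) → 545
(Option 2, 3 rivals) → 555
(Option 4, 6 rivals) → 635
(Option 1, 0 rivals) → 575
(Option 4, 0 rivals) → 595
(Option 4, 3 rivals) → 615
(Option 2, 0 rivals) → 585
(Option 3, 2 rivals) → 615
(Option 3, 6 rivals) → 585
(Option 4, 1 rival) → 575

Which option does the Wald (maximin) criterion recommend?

Row minima: Option 1=565, Option 2=545, Option 3=545, Option 4=575
Best worst-case = 575 → Option 4.

Option 4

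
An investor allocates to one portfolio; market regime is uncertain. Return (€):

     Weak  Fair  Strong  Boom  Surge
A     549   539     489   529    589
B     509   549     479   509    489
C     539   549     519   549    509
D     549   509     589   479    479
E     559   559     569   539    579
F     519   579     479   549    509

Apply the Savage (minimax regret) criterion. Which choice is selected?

E

Column bests: Weak=559, Fair=579, Strong=589, Boom=549, Surge=589.
A regrets: 10, 40, 100, 20, 0 → max 100
B regrets: 50, 30, 110, 40, 100 → max 110
C regrets: 20, 30, 70, 0, 80 → max 80
D regrets: 10, 70, 0, 70, 110 → max 110
E regrets: 0, 20, 20, 10, 10 → max 20
F regrets: 40, 0, 110, 0, 80 → max 110
Smallest max regret = 20 → E.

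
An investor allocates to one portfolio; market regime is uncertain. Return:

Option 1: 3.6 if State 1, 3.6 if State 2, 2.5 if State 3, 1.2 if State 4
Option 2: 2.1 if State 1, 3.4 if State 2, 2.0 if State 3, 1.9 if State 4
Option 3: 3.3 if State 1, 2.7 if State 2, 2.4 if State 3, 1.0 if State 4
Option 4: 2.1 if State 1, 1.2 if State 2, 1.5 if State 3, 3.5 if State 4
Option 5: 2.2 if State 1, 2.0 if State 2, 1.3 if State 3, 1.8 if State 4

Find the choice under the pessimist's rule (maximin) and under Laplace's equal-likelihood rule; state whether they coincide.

maximin → Option 2; laplace → Option 1 (disagree)

Row minima: Option 1=1.2, Option 2=1.9, Option 3=1.0, Option 4=1.2, Option 5=1.3
Best worst-case = 1.9 → Option 2.
Row averages: Option 1=2.725, Option 2=2.35, Option 3=2.35, Option 4=2.075, Option 5=1.825
Highest average = 2.725 → Option 1.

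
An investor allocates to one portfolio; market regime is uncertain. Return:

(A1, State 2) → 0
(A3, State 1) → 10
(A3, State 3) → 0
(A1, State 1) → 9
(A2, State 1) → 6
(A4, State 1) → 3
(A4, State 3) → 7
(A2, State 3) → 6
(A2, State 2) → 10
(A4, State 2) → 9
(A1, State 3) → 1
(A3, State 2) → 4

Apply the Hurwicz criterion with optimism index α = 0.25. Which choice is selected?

A2

A1: 0.25·9 + 0.75·0 = 2.25
A2: 0.25·10 + 0.75·6 = 7
A3: 0.25·10 + 0.75·0 = 2.5
A4: 0.25·9 + 0.75·3 = 4.5
Highest Hurwicz score = 7 → A2.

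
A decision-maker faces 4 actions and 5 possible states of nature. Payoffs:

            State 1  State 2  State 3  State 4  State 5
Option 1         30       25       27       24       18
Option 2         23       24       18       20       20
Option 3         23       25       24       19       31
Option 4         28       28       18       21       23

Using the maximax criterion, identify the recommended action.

Row maxima: Option 1=30, Option 2=24, Option 3=31, Option 4=28
Best best-case = 31 → Option 3.

Option 3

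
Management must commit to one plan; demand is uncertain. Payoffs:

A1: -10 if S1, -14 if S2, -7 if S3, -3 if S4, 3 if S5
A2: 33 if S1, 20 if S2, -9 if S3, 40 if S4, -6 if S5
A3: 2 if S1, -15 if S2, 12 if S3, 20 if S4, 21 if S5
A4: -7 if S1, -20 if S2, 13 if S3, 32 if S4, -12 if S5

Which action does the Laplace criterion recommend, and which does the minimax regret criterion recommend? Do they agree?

Row averages: A1=-6.2, A2=15.6, A3=8, A4=1.2
Highest average = 15.6 → A2.
Column bests: S1=33, S2=20, S3=13, S4=40, S5=21.
A1 regrets: 43, 34, 20, 43, 18 → max 43
A2 regrets: 0, 0, 22, 0, 27 → max 27
A3 regrets: 31, 35, 1, 20, 0 → max 35
A4 regrets: 40, 40, 0, 8, 33 → max 40
Smallest max regret = 27 → A2.

laplace → A2; minimax regret → A2 (agree)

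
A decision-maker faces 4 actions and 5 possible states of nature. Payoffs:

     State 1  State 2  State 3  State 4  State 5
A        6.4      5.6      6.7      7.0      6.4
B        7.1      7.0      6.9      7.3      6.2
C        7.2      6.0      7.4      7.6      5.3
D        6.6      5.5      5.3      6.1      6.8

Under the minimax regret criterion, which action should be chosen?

Column bests: State 1=7.2, State 2=7.0, State 3=7.4, State 4=7.6, State 5=6.8.
A regrets: 0.8, 1.4, 0.7, 0.6, 0.4 → max 1.4
B regrets: 0.1, 0.0, 0.5, 0.3, 0.6 → max 0.6
C regrets: 0.0, 1.0, 0.0, 0.0, 1.5 → max 1.5
D regrets: 0.6, 1.5, 2.1, 1.5, 0.0 → max 2.1
Smallest max regret = 0.6 → B.

B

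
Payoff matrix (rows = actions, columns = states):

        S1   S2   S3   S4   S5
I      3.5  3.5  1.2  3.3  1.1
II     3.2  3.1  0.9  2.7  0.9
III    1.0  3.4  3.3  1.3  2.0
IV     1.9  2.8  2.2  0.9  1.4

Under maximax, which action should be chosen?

I

Row maxima: I=3.5, II=3.2, III=3.4, IV=2.8
Best best-case = 3.5 → I.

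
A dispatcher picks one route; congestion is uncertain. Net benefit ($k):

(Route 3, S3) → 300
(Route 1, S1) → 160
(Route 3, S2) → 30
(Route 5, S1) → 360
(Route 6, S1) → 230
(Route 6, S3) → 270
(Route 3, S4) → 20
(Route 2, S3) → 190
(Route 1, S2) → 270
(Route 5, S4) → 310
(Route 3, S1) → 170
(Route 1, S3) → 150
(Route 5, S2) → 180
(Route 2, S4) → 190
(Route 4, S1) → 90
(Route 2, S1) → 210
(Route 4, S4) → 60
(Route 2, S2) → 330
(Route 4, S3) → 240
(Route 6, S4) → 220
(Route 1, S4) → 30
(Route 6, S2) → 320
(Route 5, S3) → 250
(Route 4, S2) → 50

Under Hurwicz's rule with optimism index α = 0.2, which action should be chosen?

Route 1: 0.2·270 + 0.8·30 = 78
Route 2: 0.2·330 + 0.8·190 = 218
Route 3: 0.2·300 + 0.8·20 = 76
Route 4: 0.2·240 + 0.8·50 = 88
Route 5: 0.2·360 + 0.8·180 = 216
Route 6: 0.2·320 + 0.8·220 = 240
Highest Hurwicz score = 240 → Route 6.

Route 6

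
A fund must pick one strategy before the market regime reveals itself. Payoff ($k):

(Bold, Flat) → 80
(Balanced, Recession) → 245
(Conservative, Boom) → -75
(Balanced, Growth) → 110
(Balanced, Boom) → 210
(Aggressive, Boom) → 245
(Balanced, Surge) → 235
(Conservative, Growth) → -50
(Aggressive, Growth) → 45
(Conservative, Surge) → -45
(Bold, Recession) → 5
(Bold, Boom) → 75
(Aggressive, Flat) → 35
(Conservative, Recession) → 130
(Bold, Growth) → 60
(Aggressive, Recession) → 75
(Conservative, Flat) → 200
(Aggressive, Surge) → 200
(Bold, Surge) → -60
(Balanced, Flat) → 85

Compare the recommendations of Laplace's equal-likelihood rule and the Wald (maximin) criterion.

Row averages: Conservative=32, Balanced=177, Aggressive=120, Bold=32
Highest average = 177 → Balanced.
Row minima: Conservative=-75, Balanced=85, Aggressive=35, Bold=-60
Best worst-case = 85 → Balanced.

laplace → Balanced; maximin → Balanced (agree)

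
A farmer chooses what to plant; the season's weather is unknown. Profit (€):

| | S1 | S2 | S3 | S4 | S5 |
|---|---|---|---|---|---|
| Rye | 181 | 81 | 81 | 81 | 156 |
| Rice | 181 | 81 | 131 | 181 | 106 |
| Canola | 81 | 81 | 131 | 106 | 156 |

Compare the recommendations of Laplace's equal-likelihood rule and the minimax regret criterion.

laplace → Rice; minimax regret → Rice (agree)

Row averages: Rye=116, Rice=136, Canola=111
Highest average = 136 → Rice.
Column bests: S1=181, S2=81, S3=131, S4=181, S5=156.
Rye regrets: 0, 0, 50, 100, 0 → max 100
Rice regrets: 0, 0, 0, 0, 50 → max 50
Canola regrets: 100, 0, 0, 75, 0 → max 100
Smallest max regret = 50 → Rice.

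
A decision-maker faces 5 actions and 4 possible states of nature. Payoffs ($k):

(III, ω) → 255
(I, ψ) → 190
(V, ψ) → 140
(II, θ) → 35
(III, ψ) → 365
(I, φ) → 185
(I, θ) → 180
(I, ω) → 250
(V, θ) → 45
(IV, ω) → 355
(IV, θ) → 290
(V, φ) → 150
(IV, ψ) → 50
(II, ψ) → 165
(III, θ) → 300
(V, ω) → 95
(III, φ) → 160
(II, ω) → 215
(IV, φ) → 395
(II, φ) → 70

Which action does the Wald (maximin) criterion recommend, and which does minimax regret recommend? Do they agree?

maximin → I; minimax regret → I (agree)

Row minima: I=180, II=35, III=160, IV=50, V=45
Best worst-case = 180 → I.
Column bests: θ=300, φ=395, ψ=365, ω=355.
I regrets: 120, 210, 175, 105 → max 210
II regrets: 265, 325, 200, 140 → max 325
III regrets: 0, 235, 0, 100 → max 235
IV regrets: 10, 0, 315, 0 → max 315
V regrets: 255, 245, 225, 260 → max 260
Smallest max regret = 210 → I.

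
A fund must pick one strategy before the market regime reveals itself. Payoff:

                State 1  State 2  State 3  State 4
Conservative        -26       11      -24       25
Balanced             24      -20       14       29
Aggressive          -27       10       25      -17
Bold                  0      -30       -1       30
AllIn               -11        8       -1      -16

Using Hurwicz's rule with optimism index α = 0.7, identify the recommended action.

Balanced

Conservative: 0.7·25 + 0.3·(-26) = 9.7
Balanced: 0.7·29 + 0.3·(-20) = 14.3
Aggressive: 0.7·25 + 0.3·(-27) = 9.4
Bold: 0.7·30 + 0.3·(-30) = 12
AllIn: 0.7·8 + 0.3·(-16) = 0.8
Highest Hurwicz score = 14.3 → Balanced.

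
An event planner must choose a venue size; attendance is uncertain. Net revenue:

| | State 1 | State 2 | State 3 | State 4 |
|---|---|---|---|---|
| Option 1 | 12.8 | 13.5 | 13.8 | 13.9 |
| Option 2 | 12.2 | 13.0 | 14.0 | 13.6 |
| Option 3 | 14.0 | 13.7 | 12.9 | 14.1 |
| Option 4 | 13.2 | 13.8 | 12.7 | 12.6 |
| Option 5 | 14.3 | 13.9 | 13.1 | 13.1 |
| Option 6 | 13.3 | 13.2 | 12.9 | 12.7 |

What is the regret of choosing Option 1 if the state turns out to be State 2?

Best payoff under State 2 is 13.9.
Regret = 13.9 − 13.5 = 0.4.

0.4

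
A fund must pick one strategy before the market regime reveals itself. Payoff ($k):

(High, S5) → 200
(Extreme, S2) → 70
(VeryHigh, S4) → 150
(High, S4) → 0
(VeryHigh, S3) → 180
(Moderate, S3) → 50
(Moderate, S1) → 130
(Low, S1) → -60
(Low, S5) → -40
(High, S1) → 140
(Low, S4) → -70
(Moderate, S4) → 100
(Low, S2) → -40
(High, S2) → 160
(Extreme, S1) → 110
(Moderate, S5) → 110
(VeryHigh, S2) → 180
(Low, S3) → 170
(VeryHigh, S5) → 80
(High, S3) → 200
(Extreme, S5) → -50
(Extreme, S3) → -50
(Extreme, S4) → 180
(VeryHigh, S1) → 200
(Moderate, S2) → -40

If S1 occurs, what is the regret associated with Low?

Best payoff under S1 is 200.
Regret = 200 − (-60) = 260.

260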